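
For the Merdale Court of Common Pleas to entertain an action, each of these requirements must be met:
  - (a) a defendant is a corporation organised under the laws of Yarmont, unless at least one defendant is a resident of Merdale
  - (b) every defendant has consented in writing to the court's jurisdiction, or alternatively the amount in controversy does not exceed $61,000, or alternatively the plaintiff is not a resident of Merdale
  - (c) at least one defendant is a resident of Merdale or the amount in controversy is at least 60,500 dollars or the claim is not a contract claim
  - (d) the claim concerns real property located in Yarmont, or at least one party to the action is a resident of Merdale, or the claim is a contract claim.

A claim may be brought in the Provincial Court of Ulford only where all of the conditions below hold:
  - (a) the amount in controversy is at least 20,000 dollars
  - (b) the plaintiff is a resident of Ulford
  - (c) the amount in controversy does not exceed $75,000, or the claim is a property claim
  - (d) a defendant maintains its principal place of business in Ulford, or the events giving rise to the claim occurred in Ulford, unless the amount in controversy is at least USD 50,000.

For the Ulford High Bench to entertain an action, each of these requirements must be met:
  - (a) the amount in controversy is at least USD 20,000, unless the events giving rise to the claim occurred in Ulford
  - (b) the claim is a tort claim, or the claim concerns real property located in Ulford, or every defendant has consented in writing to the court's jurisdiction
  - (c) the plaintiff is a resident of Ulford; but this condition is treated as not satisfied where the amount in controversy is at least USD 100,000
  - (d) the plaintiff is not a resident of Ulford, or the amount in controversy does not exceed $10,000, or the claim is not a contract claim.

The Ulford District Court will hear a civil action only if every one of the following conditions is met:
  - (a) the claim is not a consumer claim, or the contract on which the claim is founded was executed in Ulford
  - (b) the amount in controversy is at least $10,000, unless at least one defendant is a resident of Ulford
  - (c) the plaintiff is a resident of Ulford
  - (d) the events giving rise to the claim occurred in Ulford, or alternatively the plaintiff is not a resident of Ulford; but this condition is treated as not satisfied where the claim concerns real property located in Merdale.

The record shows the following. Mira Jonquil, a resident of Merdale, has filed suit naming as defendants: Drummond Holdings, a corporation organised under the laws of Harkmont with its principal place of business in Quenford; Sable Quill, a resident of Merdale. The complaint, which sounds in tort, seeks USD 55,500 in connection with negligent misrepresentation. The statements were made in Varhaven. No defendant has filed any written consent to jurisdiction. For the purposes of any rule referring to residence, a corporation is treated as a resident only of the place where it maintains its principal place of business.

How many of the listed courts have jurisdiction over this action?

The Merdale Court of Common Pleas:
  (a) The corporate defendant(s) are organised in Harkmont, not Yarmont. The proviso rescues it, though: Sable Quill resides in Merdale. Met.
  (b) The amount in controversy is $55,500, within the $61,000 ceiling, so this disjunct is met. Satisfied.
  (c) Sable Quill resides in Merdale — that alternative is enough. Satisfied.
  (d) Mira Jonquil resides in Merdale, which satisfies one of the alternatives. Satisfied.
  → Jurisdiction lies.
The Provincial Court of Ulford:
  (a) The amount in controversy is $55,500, which meets the 20,000 dollars floor. Condition met.
  (b) The plaintiff resides in Merdale, not Ulford. Condition not met.
  (c) The amount in controversy is $55,500, within the $75,000 ceiling, which satisfies one of the alternatives. Condition met.
  (d) The corporate defendant(s) have their principal place of business in Quenford, not Ulford; the operative events occurred in Varhaven, not Ulford — none of the alternatives is met. The proviso rescues it, though: the amount in controversy is $55,500, which meets the 50,000 dollars floor. Satisfied.
  → No jurisdiction.
The Ulford High Bench:
  (a) The amount in controversy is $55,500, which meets the 20,000 dollars floor. Condition met.
  (b) The claim is a tort claim, which satisfies one of the alternatives. Condition met.
  (c) The plaintiff resides in Merdale, not Ulford. Condition not met.
  (d) The plaintiff resides in Merdale, which is not Ulford, so one alternative holds. Satisfied.
  → Not every requirement is met — no jurisdiction.
The Ulford District Court:
  (a) The claim is a tort claim, not a consumer claim — that alternative is enough. Condition met.
  (b) The amount in controversy is $55,500, which meets the $10,000 floor. Met.
  (c) The plaintiff resides in Merdale, not Ulford. Fails.
  (d) The plaintiff resides in Merdale, which is not Ulford, so this disjunct is met. And the carve-out is inapplicable — the claim does not concern real property. Satisfied.
  → The court lacks jurisdiction.
Courts with jurisdiction: the Merdale Court of Common Pleas — 1 in total.

1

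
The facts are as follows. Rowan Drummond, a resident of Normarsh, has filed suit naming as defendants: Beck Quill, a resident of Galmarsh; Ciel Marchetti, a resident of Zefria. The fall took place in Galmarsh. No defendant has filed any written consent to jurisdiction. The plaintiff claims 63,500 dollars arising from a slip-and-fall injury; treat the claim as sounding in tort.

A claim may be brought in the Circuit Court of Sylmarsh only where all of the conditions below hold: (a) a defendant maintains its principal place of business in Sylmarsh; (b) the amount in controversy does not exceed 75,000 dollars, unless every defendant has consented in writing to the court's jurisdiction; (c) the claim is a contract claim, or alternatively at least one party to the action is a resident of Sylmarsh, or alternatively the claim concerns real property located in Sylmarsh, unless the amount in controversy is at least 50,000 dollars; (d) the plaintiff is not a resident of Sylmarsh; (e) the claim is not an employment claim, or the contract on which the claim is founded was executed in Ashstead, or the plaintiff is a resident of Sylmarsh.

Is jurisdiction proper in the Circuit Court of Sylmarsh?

No

The Circuit Court of Sylmarsh:
  (a) No defendant is a corporation. Fails.
  (b) The amount in controversy is USD 63,500, within the USD 75,000 ceiling. Satisfied.
  (c) The claim is a tort claim, not a contract claim; no party resides in Sylmarsh; the claim does not concern real property — none of the alternatives is met. However, the amount in controversy is USD 63,500, which meets the 50,000 dollars floor, so the 'unless' proviso supplies this condition. Met.
  (d) The plaintiff resides in Normarsh, which is not Sylmarsh. Condition met.
  (e) The claim is a tort claim, not an employment claim — that alternative is enough. Satisfied.
  → At least one condition fails; no jurisdiction.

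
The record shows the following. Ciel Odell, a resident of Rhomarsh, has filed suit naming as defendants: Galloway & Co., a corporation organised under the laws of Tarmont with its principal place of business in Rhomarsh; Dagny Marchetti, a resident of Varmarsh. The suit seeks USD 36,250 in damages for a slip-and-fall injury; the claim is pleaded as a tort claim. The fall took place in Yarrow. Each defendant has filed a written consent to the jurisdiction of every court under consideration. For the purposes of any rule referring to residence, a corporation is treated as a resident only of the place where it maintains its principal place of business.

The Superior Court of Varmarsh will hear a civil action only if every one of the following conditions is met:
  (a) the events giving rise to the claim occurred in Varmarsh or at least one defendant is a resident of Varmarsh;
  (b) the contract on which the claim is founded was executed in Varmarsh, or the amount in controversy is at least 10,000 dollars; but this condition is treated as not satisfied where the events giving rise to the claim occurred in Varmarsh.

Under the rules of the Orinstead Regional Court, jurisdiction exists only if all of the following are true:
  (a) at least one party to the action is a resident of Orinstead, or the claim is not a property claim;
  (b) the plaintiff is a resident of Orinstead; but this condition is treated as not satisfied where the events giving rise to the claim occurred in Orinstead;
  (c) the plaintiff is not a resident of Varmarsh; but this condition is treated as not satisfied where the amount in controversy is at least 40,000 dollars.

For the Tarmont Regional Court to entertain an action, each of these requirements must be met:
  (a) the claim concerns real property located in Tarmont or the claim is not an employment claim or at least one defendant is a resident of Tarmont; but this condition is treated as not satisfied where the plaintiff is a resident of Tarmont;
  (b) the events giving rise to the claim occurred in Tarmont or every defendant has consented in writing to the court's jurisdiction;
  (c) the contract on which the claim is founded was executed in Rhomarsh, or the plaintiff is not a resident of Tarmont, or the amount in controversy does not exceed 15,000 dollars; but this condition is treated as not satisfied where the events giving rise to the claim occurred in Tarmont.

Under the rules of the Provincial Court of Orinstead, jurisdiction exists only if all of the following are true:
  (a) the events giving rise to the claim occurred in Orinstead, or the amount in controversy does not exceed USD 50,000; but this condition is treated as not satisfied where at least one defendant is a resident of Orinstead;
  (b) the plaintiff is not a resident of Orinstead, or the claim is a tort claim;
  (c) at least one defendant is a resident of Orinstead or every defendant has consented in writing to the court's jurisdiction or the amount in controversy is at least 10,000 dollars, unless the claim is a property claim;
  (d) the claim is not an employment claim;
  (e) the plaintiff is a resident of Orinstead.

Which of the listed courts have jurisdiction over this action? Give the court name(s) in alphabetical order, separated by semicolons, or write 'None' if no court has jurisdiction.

the Superior Court of Varmarsh; the Tarmont Regional Court

The Superior Court of Varmarsh:
  (a) Dagny Marchetti resides in Varmarsh, so one alternative holds. Met.
  (b) The amount in controversy is USD 36,250, which meets the 10,000 dollars floor — that alternative is enough. The exception is not triggered, since the operative events occurred in Yarrow, not Varmarsh. Satisfied.
  → The court has jurisdiction.
The Orinstead Regional Court:
  (a) The claim is a tort claim, not a property claim, so this disjunct is met. Met.
  (b) The plaintiff resides in Rhomarsh, not Orinstead. Condition not met.
  (c) The plaintiff resides in Rhomarsh, which is not Varmarsh. And the carve-out is inapplicable — the amount in controversy is $36,250, below the $40,000 floor. Condition met.
  → Not every requirement is met — no jurisdiction.
The Tarmont Regional Court:
  (a) The claim is a tort claim, not an employment claim, so one alternative holds. And the carve-out is inapplicable — the plaintiff resides in Rhomarsh, not Tarmont. Satisfied.
  (b) Every defendant has filed written consent — that alternative is enough. Condition met.
  (c) The plaintiff resides in Rhomarsh, which is not Tarmont — that alternative is enough. The carve-out does not apply: the operative events occurred in Yarrow, not Tarmont. Met.
  → Jurisdiction lies.
The Provincial Court of Orinstead:
  (a) The amount in controversy is $36,250, within the 50,000 dollars ceiling, which satisfies one of the alternatives. And the carve-out is inapplicable — no defendant resides in Orinstead (they reside in Rhomarsh, Varmarsh). Satisfied.
  (b) The plaintiff resides in Rhomarsh, which is not Orinstead, so this disjunct is met. Met.
  (c) Every defendant has filed written consent, so one alternative holds. Satisfied.
  (d) The claim is a tort claim, not an employment claim. Condition met.
  (e) The plaintiff resides in Rhomarsh, not Orinstead. Condition not met.
  → Not every requirement is met — no jurisdiction.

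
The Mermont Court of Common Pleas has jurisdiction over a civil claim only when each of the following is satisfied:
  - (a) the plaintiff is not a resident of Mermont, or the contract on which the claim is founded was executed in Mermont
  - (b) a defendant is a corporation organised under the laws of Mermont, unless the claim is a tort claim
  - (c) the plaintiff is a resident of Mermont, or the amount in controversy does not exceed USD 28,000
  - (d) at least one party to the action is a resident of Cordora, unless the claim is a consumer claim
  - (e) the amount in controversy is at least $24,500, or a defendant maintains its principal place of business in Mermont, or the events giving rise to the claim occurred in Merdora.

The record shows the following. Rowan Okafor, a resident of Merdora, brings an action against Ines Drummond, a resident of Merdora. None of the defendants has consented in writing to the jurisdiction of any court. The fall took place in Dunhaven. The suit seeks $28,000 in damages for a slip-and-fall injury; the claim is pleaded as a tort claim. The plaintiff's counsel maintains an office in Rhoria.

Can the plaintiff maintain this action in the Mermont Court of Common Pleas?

The Mermont Court of Common Pleas:
  (a) The plaintiff resides in Merdora, which is not Mermont, which satisfies one of the alternatives. Satisfied.
  (b) No defendant is a corporation. The proviso rescues it, though: the claim is a tort claim. Condition met.
  (c) The amount in controversy is 28,000 dollars, within the 28,000 dollars ceiling — that alternative is enough. Condition met.
  (d) No party resides in Cordora. Nor does the 'unless' clause help: the claim is a tort claim, not a consumer claim. Not satisfied.
  (e) The amount in controversy is USD 28,000, which meets the USD 24,500 floor, which satisfies one of the alternatives. Condition met.
  → At least one condition fails; no jurisdiction.

No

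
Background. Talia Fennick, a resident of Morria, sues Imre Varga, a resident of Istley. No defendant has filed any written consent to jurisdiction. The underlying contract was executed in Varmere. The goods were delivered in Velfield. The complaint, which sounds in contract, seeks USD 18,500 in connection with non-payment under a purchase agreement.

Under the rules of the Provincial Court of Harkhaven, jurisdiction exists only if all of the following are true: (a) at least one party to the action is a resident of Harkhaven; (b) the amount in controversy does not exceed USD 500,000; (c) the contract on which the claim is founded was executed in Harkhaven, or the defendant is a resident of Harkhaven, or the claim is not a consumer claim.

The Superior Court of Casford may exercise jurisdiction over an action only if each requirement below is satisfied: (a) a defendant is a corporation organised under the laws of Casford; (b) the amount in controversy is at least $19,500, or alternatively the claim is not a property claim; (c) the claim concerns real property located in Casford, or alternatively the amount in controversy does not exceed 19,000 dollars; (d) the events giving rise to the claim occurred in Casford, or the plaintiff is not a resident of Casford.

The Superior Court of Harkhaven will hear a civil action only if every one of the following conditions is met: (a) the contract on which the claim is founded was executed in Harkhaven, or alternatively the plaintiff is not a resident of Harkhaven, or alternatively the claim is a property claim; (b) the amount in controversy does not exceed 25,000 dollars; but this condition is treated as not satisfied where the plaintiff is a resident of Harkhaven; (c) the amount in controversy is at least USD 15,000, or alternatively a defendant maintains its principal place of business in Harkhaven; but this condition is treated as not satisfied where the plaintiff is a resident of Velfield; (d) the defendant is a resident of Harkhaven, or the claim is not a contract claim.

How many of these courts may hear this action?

The Provincial Court of Harkhaven:
  (a) No party resides in Harkhaven. Condition not met.
  (b) The amount in controversy is $18,500, within the USD 500,000 ceiling. Satisfied.
  (c) The claim is a contract claim, not a consumer claim, which satisfies one of the alternatives. Satisfied.
  → At least one condition fails; no jurisdiction.
The Superior Court of Casford:
  (a) No defendant is a corporation. Fails.
  (b) The claim is a contract claim, not a property claim — that alternative is enough. Met.
  (c) The amount in controversy is USD 18,500, within the 19,000 dollars ceiling, so this disjunct is met. Met.
  (d) The plaintiff resides in Morria, which is not Casford, so this disjunct is met. Met.
  → No jurisdiction.
The Superior Court of Harkhaven:
  (a) The plaintiff resides in Morria, which is not Harkhaven — that alternative is enough. Satisfied.
  (b) The amount in controversy is $18,500, within the USD 25,000 ceiling. The carve-out does not apply: the plaintiff resides in Morria, not Harkhaven. Met.
  (c) The amount in controversy is USD 18,500, which meets the $15,000 floor, so one alternative holds. And the carve-out is inapplicable — the plaintiff resides in Morria, not Velfield. Met.
  (d) The defendant resides in Istley, not Harkhaven; the claim is a contract claim — no alternative holds. Fails.
  → The court lacks jurisdiction.
No court satisfies all of its conditions.

0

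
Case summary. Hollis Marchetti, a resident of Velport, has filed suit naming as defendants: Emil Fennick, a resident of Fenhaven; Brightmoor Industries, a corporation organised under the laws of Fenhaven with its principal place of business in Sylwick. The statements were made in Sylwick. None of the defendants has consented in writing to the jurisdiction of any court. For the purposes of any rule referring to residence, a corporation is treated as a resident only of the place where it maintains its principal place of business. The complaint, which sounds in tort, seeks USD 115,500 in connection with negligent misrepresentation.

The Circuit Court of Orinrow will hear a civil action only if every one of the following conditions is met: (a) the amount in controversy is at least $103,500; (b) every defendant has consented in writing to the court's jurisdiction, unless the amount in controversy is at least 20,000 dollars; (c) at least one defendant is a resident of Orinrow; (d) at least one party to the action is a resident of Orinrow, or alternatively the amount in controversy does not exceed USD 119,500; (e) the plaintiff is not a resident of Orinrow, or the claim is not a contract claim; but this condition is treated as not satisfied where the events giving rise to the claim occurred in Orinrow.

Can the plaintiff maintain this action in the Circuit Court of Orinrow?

No

The Circuit Court of Orinrow:
  (a) The amount in controversy is USD 115,500, which meets the USD 103,500 floor. Satisfied.
  (b) No such written consent has been filed. But the amount in controversy is $115,500, which meets the $20,000 floor, and the 'unless' clause therefore excuses the requirement. Met.
  (c) No defendant resides in Orinrow (they reside in Fenhaven, Sylwick). Condition not met.
  (d) The amount in controversy is 115,500 dollars, within the USD 119,500 ceiling — that alternative is enough. Condition met.
  (e) The plaintiff resides in Velport, which is not Orinrow, so this disjunct is met. The exception is not triggered, since the operative events occurred in Sylwick, not Orinrow. Met.
  → Not every requirement is met — no jurisdiction.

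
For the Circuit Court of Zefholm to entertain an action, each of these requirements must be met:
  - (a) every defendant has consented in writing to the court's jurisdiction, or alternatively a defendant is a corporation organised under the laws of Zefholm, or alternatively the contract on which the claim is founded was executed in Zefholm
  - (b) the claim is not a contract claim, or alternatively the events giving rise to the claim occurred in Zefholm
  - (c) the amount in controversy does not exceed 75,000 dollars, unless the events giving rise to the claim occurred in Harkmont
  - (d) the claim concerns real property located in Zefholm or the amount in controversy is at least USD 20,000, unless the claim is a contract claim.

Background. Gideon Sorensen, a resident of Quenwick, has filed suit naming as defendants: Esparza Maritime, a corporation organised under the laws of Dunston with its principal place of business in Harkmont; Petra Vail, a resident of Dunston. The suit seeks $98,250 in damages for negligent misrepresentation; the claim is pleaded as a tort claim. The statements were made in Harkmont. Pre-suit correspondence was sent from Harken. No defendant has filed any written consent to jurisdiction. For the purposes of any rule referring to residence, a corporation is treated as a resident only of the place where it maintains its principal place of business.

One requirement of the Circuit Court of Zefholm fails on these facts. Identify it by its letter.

The Circuit Court of Zefholm:
  (a) No such written consent has been filed; the corporate defendant(s) are organised in Dunston, not Zefholm; no contract (and hence no place of execution) is alleged — every alternative fails. Fails.
  (b) The claim is a tort claim, not a contract claim, so one alternative holds. Met.
  (c) The amount in controversy is 98,250 dollars, above the USD 75,000 ceiling. However, the operative events occurred in Harkmont, so the 'unless' proviso supplies this condition. Met.
  (d) The amount in controversy is $98,250, which meets the 20,000 dollars floor, so one alternative holds. Condition met.
Only condition (a) fails.

(a)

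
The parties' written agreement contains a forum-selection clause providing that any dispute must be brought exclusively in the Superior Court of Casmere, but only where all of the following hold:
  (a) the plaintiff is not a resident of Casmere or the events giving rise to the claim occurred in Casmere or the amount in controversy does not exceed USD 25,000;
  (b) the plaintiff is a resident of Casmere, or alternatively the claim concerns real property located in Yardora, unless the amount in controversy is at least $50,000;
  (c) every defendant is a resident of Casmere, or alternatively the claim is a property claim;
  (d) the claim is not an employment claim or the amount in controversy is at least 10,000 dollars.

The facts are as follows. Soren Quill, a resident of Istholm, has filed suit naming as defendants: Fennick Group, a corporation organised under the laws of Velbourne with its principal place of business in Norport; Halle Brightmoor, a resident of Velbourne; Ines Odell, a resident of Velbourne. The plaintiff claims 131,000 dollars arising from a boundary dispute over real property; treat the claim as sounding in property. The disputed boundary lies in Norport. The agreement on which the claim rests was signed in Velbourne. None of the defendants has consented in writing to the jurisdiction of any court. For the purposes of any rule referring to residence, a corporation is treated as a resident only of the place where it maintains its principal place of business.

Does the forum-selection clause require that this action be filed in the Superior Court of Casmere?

Yes

The Superior Court of Casmere:
  (a) The plaintiff resides in Istholm, which is not Casmere, so one alternative holds. Condition met.
  (b) The plaintiff resides in Istholm, not Casmere; the property lies in Norport, not Yardora — none of the alternatives is met. However, the amount in controversy is $131,000, which meets the $50,000 floor, so the 'unless' proviso supplies this condition. Met.
  (c) The claim is a property claim, so one alternative holds. Met.
  (d) The claim is a property claim, not an employment claim, so this disjunct is met. Met.
  → The clause applies.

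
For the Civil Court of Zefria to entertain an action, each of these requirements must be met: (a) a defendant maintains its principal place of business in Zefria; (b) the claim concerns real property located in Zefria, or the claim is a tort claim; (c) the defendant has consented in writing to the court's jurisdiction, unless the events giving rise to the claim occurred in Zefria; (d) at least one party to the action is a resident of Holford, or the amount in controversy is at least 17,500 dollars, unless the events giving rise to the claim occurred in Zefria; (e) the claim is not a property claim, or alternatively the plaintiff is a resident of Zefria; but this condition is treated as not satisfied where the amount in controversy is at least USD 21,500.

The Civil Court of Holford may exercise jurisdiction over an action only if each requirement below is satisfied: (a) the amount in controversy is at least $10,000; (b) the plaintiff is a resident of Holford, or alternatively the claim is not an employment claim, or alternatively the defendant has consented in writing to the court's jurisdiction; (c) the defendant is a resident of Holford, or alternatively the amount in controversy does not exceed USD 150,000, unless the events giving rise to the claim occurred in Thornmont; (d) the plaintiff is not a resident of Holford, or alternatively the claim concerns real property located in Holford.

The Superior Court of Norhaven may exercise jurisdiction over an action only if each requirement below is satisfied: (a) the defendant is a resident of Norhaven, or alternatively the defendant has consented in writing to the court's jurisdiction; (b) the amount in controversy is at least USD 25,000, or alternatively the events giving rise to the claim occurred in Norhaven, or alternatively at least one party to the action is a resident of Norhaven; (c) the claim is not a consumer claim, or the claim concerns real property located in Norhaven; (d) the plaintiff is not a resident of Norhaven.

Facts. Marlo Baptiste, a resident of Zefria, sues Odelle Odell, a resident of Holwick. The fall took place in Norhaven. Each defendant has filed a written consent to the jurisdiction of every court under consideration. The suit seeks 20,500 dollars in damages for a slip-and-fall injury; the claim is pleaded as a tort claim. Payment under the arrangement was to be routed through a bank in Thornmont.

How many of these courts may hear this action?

2

The Civil Court of Zefria:
  (a) No defendant is a corporation. Condition not met.
  (b) The claim is a tort claim — that alternative is enough. Met.
  (c) Every defendant has filed written consent. Satisfied.
  (d) The amount in controversy is USD 20,500, which meets the $17,500 floor, so one alternative holds. Met.
  (e) The claim is a tort claim, not a property claim, so one alternative holds. The carve-out does not apply: the amount in controversy is 20,500 dollars, below the $21,500 floor. Condition met.
  → The court lacks jurisdiction.
The Civil Court of Holford:
  (a) The amount in controversy is 20,500 dollars, which meets the USD 10,000 floor. Satisfied.
  (b) The claim is a tort claim, not an employment claim, so this disjunct is met. Met.
  (c) The amount in controversy is $20,500, within the $150,000 ceiling, which satisfies one of the alternatives. Condition met.
  (d) The plaintiff resides in Zefria, which is not Holford — that alternative is enough. Condition met.
  → Jurisdiction lies.
The Superior Court of Norhaven:
  (a) Every defendant has filed written consent, which satisfies one of the alternatives. Satisfied.
  (b) The operative events occurred in Norhaven — that alternative is enough. Satisfied.
  (c) The claim is a tort claim, not a consumer claim — that alternative is enough. Met.
  (d) The plaintiff resides in Zefria, which is not Norhaven. Met.
  → Jurisdiction lies.
Courts with jurisdiction: the Civil Court of Holford, the Superior Court of Norhaven — 2 in total.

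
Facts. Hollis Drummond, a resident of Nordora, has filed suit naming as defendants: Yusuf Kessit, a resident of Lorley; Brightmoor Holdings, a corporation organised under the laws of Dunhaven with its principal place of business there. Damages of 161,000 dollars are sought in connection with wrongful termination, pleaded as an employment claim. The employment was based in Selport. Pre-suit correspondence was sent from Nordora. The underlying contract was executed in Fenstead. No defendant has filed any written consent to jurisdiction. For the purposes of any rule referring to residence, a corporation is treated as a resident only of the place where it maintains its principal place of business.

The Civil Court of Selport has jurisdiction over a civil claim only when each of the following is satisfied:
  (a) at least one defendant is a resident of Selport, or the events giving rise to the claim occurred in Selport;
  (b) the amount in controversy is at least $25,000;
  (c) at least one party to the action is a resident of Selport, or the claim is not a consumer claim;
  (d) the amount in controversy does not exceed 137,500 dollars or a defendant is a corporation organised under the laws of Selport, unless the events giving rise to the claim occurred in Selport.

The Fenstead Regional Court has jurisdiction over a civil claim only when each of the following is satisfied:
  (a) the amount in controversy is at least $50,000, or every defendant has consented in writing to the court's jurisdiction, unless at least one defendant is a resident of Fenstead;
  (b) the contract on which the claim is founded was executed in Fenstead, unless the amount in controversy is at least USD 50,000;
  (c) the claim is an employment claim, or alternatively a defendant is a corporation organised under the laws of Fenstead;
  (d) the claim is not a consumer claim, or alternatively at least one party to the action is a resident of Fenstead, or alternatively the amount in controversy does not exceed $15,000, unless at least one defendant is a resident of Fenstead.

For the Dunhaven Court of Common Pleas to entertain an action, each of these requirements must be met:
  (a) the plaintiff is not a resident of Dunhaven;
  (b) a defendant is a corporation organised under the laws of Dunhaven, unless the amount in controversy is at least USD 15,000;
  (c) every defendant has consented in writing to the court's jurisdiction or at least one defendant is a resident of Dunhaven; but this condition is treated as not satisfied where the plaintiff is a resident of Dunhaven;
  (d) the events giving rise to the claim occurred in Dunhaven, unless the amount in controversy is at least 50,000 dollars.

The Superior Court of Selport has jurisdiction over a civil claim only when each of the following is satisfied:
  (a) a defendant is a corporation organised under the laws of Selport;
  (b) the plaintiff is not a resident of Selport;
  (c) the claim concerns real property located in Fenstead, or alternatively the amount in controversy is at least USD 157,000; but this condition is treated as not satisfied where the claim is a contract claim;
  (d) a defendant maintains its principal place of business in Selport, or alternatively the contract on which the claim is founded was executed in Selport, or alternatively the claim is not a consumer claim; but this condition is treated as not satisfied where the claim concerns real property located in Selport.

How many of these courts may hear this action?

The Civil Court of Selport:
  (a) The operative events occurred in Selport, so this disjunct is met. Satisfied.
  (b) The amount in controversy is 161,000 dollars, which meets the 25,000 dollars floor. Met.
  (c) The claim is an employment claim, not a consumer claim — that alternative is enough. Satisfied.
  (d) The amount in controversy is $161,000, above the USD 137,500 ceiling; the corporate defendant(s) are organised in Dunhaven, not Selport — every alternative fails. But the operative events occurred in Selport, and the 'unless' clause therefore excuses the requirement. Satisfied.
  → Jurisdiction lies.
The Fenstead Regional Court:
  (a) The amount in controversy is $161,000, which meets the $50,000 floor, so this disjunct is met. Met.
  (b) The contract was executed in Fenstead. Condition met.
  (c) The claim is an employment claim — that alternative is enough. Met.
  (d) The claim is an employment claim, not a consumer claim — that alternative is enough. Satisfied.
  → All conditions met; jurisdiction exists.
The Dunhaven Court of Common Pleas:
  (a) The plaintiff resides in Nordora, which is not Dunhaven. Met.
  (b) Brightmoor Holdings is organised under the laws of Dunhaven. Satisfied.
  (c) Brightmoor Holdings resides in Dunhaven, so one alternative holds. The exception is not triggered, since the plaintiff resides in Nordora, not Dunhaven. Satisfied.
  (d) The operative events occurred in Selport, not Dunhaven. The proviso rescues it, though: the amount in controversy is USD 161,000, which meets the 50,000 dollars floor. Condition met.
  → All conditions met; jurisdiction exists.
The Superior Court of Selport:
  (a) The corporate defendant(s) are organised in Dunhaven, not Selport. Condition not met.
  (b) The plaintiff resides in Nordora, which is not Selport. Satisfied.
  (c) The amount in controversy is USD 161,000, which meets the $157,000 floor — that alternative is enough. The carve-out does not apply: the claim is an employment claim, not a contract claim. Met.
  (d) The claim is an employment claim, not a consumer claim — that alternative is enough. And the carve-out is inapplicable — the claim does not concern real property. Condition met.
  → Not every requirement is met — no jurisdiction.
Courts with jurisdiction: the Civil Court of Selport, the Fenstead Regional Court, the Dunhaven Court of Common Pleas — 3 in total.

3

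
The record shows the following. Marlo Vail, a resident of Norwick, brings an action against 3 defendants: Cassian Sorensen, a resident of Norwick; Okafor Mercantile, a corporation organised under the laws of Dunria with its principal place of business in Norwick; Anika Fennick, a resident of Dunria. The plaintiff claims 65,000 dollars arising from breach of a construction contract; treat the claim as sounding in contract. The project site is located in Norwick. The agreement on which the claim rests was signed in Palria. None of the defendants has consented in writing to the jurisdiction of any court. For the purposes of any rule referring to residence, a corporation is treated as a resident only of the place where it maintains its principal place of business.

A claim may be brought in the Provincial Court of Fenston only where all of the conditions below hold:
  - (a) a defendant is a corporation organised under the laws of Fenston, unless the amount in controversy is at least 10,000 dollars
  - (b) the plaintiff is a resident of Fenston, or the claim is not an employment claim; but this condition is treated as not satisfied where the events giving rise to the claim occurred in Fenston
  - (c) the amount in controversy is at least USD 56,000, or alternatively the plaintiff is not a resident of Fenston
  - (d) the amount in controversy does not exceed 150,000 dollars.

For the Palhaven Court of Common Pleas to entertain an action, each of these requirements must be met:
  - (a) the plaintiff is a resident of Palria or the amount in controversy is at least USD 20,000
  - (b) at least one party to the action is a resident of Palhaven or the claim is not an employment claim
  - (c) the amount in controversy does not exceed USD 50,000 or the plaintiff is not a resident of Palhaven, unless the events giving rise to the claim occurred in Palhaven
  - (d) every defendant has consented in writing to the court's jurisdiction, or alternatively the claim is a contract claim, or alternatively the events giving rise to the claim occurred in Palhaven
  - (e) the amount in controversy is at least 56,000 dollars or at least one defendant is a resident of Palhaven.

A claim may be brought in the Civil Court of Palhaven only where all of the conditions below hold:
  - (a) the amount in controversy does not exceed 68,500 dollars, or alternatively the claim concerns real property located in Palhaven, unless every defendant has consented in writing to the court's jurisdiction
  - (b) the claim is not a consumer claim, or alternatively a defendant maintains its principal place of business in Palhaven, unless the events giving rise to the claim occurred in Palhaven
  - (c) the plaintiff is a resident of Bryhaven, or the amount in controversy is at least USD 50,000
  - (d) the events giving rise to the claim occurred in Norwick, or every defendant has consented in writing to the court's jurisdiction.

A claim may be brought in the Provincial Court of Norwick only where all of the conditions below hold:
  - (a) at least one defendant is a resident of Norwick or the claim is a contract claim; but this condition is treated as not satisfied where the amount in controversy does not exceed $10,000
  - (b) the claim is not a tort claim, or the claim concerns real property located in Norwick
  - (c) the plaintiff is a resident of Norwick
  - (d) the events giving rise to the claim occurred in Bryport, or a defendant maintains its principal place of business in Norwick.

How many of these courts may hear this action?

4

The Provincial Court of Fenston:
  (a) The corporate defendant(s) are organised in Dunria, not Fenston. The proviso rescues it, though: the amount in controversy is $65,000, which meets the $10,000 floor. Satisfied.
  (b) The claim is a contract claim, not an employment claim, so this disjunct is met. And the carve-out is inapplicable — the operative events occurred in Norwick, not Fenston. Condition met.
  (c) The amount in controversy is USD 65,000, which meets the 56,000 dollars floor, so this disjunct is met. Condition met.
  (d) The amount in controversy is 65,000 dollars, within the $150,000 ceiling. Met.
  → Jurisdiction lies.
The Palhaven Court of Common Pleas:
  (a) The amount in controversy is USD 65,000, which meets the 20,000 dollars floor, so one alternative holds. Condition met.
  (b) The claim is a contract claim, not an employment claim, which satisfies one of the alternatives. Condition met.
  (c) The plaintiff resides in Norwick, which is not Palhaven, which satisfies one of the alternatives. Condition met.
  (d) The claim is a contract claim, so one alternative holds. Satisfied.
  (e) The amount in controversy is $65,000, which meets the $56,000 floor, so one alternative holds. Satisfied.
  → Jurisdiction lies.
The Civil Court of Palhaven:
  (a) The amount in controversy is USD 65,000, within the 68,500 dollars ceiling, which satisfies one of the alternatives. Condition met.
  (b) The claim is a contract claim, not a consumer claim, which satisfies one of the alternatives. Satisfied.
  (c) The amount in controversy is 65,000 dollars, which meets the USD 50,000 floor, so this disjunct is met. Met.
  (d) The operative events occurred in Norwick — that alternative is enough. Satisfied.
  → All conditions met; jurisdiction exists.
The Provincial Court of Norwick:
  (a) Cassian Sorensen resides in Norwick, so this disjunct is met. The carve-out does not apply: the amount in controversy is USD 65,000, above the $10,000 ceiling. Satisfied.
  (b) The claim is a contract claim, not a tort claim, which satisfies one of the alternatives. Condition met.
  (c) The plaintiff resides in Norwick. Met.
  (d) Okafor Mercantile has its principal place of business in Norwick — that alternative is enough. Satisfied.
  → Every requirement is satisfied — jurisdiction.
Courts with jurisdiction: the Provincial Court of Fenston, the Palhaven Court of Common Pleas, the Civil Court of Palhaven, the Provincial Court of Norwick — 4 in total.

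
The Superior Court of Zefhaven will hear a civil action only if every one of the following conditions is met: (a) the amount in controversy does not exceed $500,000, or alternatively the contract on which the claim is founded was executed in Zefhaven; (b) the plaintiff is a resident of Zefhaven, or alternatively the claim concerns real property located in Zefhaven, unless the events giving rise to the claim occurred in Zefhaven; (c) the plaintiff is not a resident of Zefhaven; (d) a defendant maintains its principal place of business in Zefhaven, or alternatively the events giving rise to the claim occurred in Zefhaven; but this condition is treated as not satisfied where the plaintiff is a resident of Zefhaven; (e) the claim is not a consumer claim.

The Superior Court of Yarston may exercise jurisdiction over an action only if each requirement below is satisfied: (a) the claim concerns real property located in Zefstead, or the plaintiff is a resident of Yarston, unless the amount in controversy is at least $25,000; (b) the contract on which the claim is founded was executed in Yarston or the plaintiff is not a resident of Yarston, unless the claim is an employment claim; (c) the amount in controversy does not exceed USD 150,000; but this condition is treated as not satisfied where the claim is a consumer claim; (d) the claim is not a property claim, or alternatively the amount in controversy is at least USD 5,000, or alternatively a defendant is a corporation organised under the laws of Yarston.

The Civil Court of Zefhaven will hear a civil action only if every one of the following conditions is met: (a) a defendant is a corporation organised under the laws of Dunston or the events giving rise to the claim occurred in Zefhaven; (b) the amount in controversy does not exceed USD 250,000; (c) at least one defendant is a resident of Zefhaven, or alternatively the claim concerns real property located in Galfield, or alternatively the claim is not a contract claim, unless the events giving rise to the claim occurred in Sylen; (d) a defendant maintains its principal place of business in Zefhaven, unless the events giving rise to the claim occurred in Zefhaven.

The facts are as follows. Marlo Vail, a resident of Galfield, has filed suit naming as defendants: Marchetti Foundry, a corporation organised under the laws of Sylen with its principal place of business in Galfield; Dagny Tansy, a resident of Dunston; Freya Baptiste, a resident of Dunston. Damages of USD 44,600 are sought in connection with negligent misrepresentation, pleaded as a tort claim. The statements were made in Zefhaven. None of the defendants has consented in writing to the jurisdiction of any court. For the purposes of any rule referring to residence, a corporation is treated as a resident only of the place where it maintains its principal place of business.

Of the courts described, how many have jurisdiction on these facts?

3

The Superior Court of Zefhaven:
  (a) The amount in controversy is $44,600, within the 500,000 dollars ceiling, so one alternative holds. Met.
  (b) The plaintiff resides in Galfield, not Zefhaven; the claim does not concern real property — every alternative fails. But the operative events occurred in Zefhaven, and the 'unless' clause therefore excuses the requirement. Met.
  (c) The plaintiff resides in Galfield, which is not Zefhaven. Met.
  (d) The operative events occurred in Zefhaven, so one alternative holds. The carve-out does not apply: the plaintiff resides in Galfield, not Zefhaven. Satisfied.
  (e) The claim is a tort claim, not a consumer claim. Satisfied.
  → Jurisdiction lies.
The Superior Court of Yarston:
  (a) The claim does not concern real property; the plaintiff resides in Galfield, not Yarston — no alternative holds. The proviso rescues it, though: the amount in controversy is $44,600, which meets the $25,000 floor. Condition met.
  (b) The plaintiff resides in Galfield, which is not Yarston, so this disjunct is met. Met.
  (c) The amount in controversy is USD 44,600, within the 150,000 dollars ceiling. The exception is not triggered, since the claim is a tort claim, not a consumer claim. Satisfied.
  (d) The claim is a tort claim, not a property claim, so one alternative holds. Met.
  → All conditions met; jurisdiction exists.
The Civil Court of Zefhaven:
  (a) The operative events occurred in Zefhaven, which satisfies one of the alternatives. Satisfied.
  (b) The amount in controversy is 44,600 dollars, within the $250,000 ceiling. Condition met.
  (c) The claim is a tort claim, not a contract claim — that alternative is enough. Condition met.
  (d) The corporate defendant(s) have their principal place of business in Galfield, not Zefhaven. However, the operative events occurred in Zefhaven, so the 'unless' proviso supplies this condition. Condition met.
  → Every requirement is satisfied — jurisdiction.
Courts with jurisdiction: the Superior Court of Zefhaven, the Superior Court of Yarston, the Civil Court of Zefhaven — 3 in total.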